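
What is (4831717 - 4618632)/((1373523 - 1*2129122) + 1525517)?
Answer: 11215/40522 ≈ 0.27676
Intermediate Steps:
(4831717 - 4618632)/((1373523 - 1*2129122) + 1525517) = 213085/((1373523 - 2129122) + 1525517) = 213085/(-755599 + 1525517) = 213085/769918 = 213085*(1/769918) = 11215/40522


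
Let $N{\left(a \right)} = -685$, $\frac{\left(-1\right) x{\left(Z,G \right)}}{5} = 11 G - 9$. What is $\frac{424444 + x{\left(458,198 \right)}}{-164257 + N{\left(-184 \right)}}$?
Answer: $- \frac{413599}{164942} \approx -2.5075$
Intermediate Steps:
$x{\left(Z,G \right)} = 45 - 55 G$ ($x{\left(Z,G \right)} = - 5 \left(11 G - 9\right) = - 5 \left(-9 + 11 G\right) = 45 - 55 G$)
$\frac{424444 + x{\left(458,198 \right)}}{-164257 + N{\left(-184 \right)}} = \frac{424444 + \left(45 - 10890\right)}{-164257 - 685} = \frac{424444 + \left(45 - 10890\right)}{-164942} = \left(424444 - 10845\right) \left(- \frac{1}{164942}\right) = 413599 \left(- \frac{1}{164942}\right) = - \frac{413599}{164942}$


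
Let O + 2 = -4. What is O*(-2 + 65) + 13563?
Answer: 13185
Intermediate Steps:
O = -6 (O = -2 - 4 = -6)
O*(-2 + 65) + 13563 = -6*(-2 + 65) + 13563 = -6*63 + 13563 = -378 + 13563 = 13185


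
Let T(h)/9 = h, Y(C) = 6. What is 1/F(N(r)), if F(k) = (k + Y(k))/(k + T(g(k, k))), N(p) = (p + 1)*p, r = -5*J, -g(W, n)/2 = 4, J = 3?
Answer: 23/36 ≈ 0.63889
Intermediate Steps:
g(W, n) = -8 (g(W, n) = -2*4 = -8)
T(h) = 9*h
r = -15 (r = -5*3 = -15)
N(p) = p*(1 + p) (N(p) = (1 + p)*p = p*(1 + p))
F(k) = (6 + k)/(-72 + k) (F(k) = (k + 6)/(k + 9*(-8)) = (6 + k)/(k - 72) = (6 + k)/(-72 + k))
1/F(N(r)) = 1/((6 - 15*(1 - 15))/(-72 - 15*(1 - 15))) = 1/((6 - 15*(-14))/(-72 - 15*(-14))) = 1/((6 + 210)/(-72 + 210)) = 1/(216/138) = 1/((1/138)*216) = 1/(36/23) = 23/36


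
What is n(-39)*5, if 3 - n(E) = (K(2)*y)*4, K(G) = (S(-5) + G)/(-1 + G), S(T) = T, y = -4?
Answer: -225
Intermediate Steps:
K(G) = (-5 + G)/(-1 + G)
n(E) = -45 (n(E) = 3 - ((-5 + 2)/(-1 + 2))*(-4)*4 = 3 - (-3/1)*(-4)*4 = 3 - (1*(-3))*(-4)*4 = 3 - (-3*(-4))*4 = 3 - 12*4 = 3 - 1*48 = 3 - 48 = -45)
n(-39)*5 = -45*5 = -225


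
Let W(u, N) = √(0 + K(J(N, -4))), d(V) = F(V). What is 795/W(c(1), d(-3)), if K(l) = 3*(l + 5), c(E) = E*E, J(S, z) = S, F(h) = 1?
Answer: 265*√2/2 ≈ 187.38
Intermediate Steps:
d(V) = 1
c(E) = E²
K(l) = 15 + 3*l (K(l) = 3*(5 + l) = 15 + 3*l)
W(u, N) = √(15 + 3*N) (W(u, N) = √(0 + (15 + 3*N)) = √(15 + 3*N))
795/W(c(1), d(-3)) = 795/(√(15 + 3*1)) = 795/(√(15 + 3)) = 795/(√18) = 795/((3*√2)) = 795*(√2/6) = 265*√2/2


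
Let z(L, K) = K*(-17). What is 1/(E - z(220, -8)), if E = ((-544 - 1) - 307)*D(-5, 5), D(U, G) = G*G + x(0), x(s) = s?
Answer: -1/21436 ≈ -4.6650e-5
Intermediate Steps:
D(U, G) = G² (D(U, G) = G*G + 0 = G² + 0 = G²)
z(L, K) = -17*K
E = -21300 (E = ((-544 - 1) - 307)*5² = (-545 - 307)*25 = -852*25 = -21300)
1/(E - z(220, -8)) = 1/(-21300 - (-17)*(-8)) = 1/(-21300 - 1*136) = 1/(-21300 - 136) = 1/(-21436) = -1/21436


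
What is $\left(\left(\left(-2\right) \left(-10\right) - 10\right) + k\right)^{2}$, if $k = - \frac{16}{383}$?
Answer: $\frac{14546596}{146689} \approx 99.166$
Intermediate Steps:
$k = - \frac{16}{383}$ ($k = \left(-16\right) \frac{1}{383} = - \frac{16}{383} \approx -0.041775$)
$\left(\left(\left(-2\right) \left(-10\right) - 10\right) + k\right)^{2} = \left(\left(\left(-2\right) \left(-10\right) - 10\right) - \frac{16}{383}\right)^{2} = \left(\left(20 - 10\right) - \frac{16}{383}\right)^{2} = \left(10 - \frac{16}{383}\right)^{2} = \left(\frac{3814}{383}\right)^{2} = \frac{14546596}{146689}$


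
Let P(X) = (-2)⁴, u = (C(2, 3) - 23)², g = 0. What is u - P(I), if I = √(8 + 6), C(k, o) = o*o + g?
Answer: 180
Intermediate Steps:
C(k, o) = o² (C(k, o) = o*o + 0 = o² + 0 = o²)
I = √14 ≈ 3.7417
u = 196 (u = (3² - 23)² = (9 - 23)² = (-14)² = 196)
P(X) = 16
u - P(I) = 196 - 1*16 = 196 - 16 = 180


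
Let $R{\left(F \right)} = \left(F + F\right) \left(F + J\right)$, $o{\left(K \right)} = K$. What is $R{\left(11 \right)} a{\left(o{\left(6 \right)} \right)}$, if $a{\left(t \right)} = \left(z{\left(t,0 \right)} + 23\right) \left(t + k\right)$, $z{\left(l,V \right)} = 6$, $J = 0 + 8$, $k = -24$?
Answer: $-218196$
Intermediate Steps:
$J = 8$
$R{\left(F \right)} = 2 F \left(8 + F\right)$ ($R{\left(F \right)} = \left(F + F\right) \left(F + 8\right) = 2 F \left(8 + F\right)$)
$a{\left(t \right)} = -696 + 29 t$ ($a{\left(t \right)} = \left(6 + 23\right) \left(t - 24\right) = 29 \left(-24 + t\right) = -696 + 29 t$)
$R{\left(11 \right)} a{\left(o{\left(6 \right)} \right)} = 2 \cdot 11 \left(8 + 11\right) \left(-696 + 29 \cdot 6\right) = 2 \cdot 11 \cdot 19 \left(-696 + 174\right) = 418 \left(-522\right) = -218196$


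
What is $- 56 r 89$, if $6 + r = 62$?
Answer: $-279104$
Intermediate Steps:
$r = 56$ ($r = -6 + 62 = 56$)
$- 56 r 89 = \left(-56\right) 56 \cdot 89 = \left(-3136\right) 89 = -279104$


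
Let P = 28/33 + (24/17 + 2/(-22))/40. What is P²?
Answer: 391287961/503553600 ≈ 0.77705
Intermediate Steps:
P = 19781/22440 (P = 28*(1/33) + (24*(1/17) + 2*(-1/22))*(1/40) = 28/33 + (24/17 - 1/11)*(1/40) = 28/33 + (247/187)*(1/40) = 28/33 + 247/7480 = 19781/22440 ≈ 0.88151)
P² = (19781/22440)² = 391287961/503553600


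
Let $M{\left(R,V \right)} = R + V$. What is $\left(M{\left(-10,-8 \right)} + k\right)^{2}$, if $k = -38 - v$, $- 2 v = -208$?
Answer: $25600$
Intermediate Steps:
$v = 104$ ($v = \left(- \frac{1}{2}\right) \left(-208\right) = 104$)
$k = -142$ ($k = -38 - 104 = -142$)
$\left(M{\left(-10,-8 \right)} + k\right)^{2} = \left(\left(-10 - 8\right) - 142\right)^{2} = \left(-18 - 142\right)^{2} = \left(-160\right)^{2} = 25600$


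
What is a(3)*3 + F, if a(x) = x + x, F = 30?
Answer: 48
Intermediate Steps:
a(x) = 2*x
a(3)*3 + F = (2*3)*3 + 30 = 6*3 + 30 = 18 + 30 = 48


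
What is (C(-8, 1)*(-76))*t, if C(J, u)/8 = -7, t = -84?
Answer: -357504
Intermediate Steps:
C(J, u) = -56 (C(J, u) = 8*(-7) = -56)
(C(-8, 1)*(-76))*t = -56*(-76)*(-84) = 4256*(-84) = -357504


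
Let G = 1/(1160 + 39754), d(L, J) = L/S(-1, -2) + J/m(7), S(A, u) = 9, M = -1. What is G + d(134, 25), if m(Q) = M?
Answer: -45965/4546 ≈ -10.111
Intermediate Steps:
m(Q) = -1
d(L, J) = -J + L/9 (d(L, J) = L/9 + J/(-1) = L*(1/9) + J*(-1) = L/9 - J = -J + L/9)
G = 1/40914 ≈ 2.4442e-5
G + d(134, 25) = 1/40914 + (-1*25 + (1/9)*134) = 1/40914 + (-25 + 134/9) = 1/40914 - 91/9 = -45965/4546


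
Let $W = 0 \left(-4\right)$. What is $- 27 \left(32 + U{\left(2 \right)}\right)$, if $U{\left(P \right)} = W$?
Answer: $-864$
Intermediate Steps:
$W = 0$
$U{\left(P \right)} = 0$
$- 27 \left(32 + U{\left(2 \right)}\right) = - 27 \left(32 + 0\right) = \left(-27\right) 32 = -864$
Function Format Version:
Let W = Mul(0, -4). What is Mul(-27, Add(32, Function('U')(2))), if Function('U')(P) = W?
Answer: -864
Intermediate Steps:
W = 0
Function('U')(P) = 0
Mul(-27, Add(32, Function('U')(2))) = Mul(-27, Add(32, 0)) = Mul(-27, 32) = -864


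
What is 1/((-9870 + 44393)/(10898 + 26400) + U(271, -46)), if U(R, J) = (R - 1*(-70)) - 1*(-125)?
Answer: 37298/17415391 ≈ 0.0021417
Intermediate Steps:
U(R, J) = 195 + R (U(R, J) = (R + 70) + 125 = (70 + R) + 125 = 195 + R)
1/((-9870 + 44393)/(10898 + 26400) + U(271, -46)) = 1/((-9870 + 44393)/(10898 + 26400) + (195 + 271)) = 1/(34523/37298 + 466) = 1/(17415391/37298) = 37298/17415391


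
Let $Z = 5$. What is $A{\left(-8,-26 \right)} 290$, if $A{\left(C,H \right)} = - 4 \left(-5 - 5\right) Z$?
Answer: $58000$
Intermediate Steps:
$A{\left(C,H \right)} = 200$ ($A{\left(C,H \right)} = - 4 \left(-5 - 5\right) 5 = \left(-4\right) \left(-10\right) 5 = 40 \cdot 5 = 200$)
$A{\left(-8,-26 \right)} 290 = 200 \cdot 290 = 58000$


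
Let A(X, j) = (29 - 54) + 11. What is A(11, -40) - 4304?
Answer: -4318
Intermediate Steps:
A(X, j) = -14 (A(X, j) = -25 + 11 = -14)
A(11, -40) - 4304 = -14 - 4304 = -4318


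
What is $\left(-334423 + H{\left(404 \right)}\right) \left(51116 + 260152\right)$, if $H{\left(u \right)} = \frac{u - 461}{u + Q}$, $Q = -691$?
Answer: $- \frac{29875298448192}{287} \approx -1.041 \cdot 10^{11}$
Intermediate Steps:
$H{\left(u \right)} = \frac{-461 + u}{-691 + u}$ ($H{\left(u \right)} = \frac{u - 461}{u - 691} = \frac{-461 + u}{-691 + u}$)
$\left(-334423 + H{\left(404 \right)}\right) \left(51116 + 260152\right) = \left(-334423 + \frac{-461 + 404}{-691 + 404}\right) \left(51116 + 260152\right) = \left(-334423 + \frac{1}{-287} \left(-57\right)\right) 311268 = \left(-334423 - - \frac{57}{287}\right) 311268 = \left(-334423 + \frac{57}{287}\right) 311268 = \left(- \frac{95979344}{287}\right) 311268 = - \frac{29875298448192}{287}$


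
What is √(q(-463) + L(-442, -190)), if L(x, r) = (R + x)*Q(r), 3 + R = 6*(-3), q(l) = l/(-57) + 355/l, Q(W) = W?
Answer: 2*√15318724592991/26391 ≈ 296.61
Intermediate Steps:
q(l) = 355/l - l/57 (q(l) = l*(-1/57) + 355/l = -l/57 + 355/l = 355/l - l/57)
R = -21 (R = -3 + 6*(-3) = -3 - 18 = -21)
L(x, r) = r*(-21 + x) (L(x, r) = (-21 + x)*r = r*(-21 + x))
√(q(-463) + L(-442, -190)) = √((355/(-463) - 1/57*(-463)) - 190*(-21 - 442)) = √((355*(-1/463) + 463/57) - 190*(-463)) = √((-355/463 + 463/57) + 87970) = √(194134/26391 + 87970) = √(2321810404/26391) = 2*√15318724592991/26391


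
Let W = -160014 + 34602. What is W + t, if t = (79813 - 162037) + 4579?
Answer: -203057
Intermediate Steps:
W = -125412
t = -77645 (t = -82224 + 4579 = -77645)
W + t = -125412 - 77645 = -203057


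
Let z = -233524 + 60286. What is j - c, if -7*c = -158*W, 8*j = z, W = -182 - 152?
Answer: -395245/28 ≈ -14116.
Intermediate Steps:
z = -173238
W = -334
j = -86619/4 (j = (⅛)*(-173238) = -86619/4 ≈ -21655.)
c = -52772/7 (c = -(-158)*(-334)/7 = -⅐*52772 = -52772/7 ≈ -7538.9)
j - c = -86619/4 - 1*(-52772/7) = -86619/4 + 52772/7 = -395245/28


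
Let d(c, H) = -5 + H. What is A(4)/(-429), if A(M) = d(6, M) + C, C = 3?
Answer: -2/429 ≈ -0.0046620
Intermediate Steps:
A(M) = -2 + M (A(M) = (-5 + M) + 3 = -2 + M)
A(4)/(-429) = (-2 + 4)/(-429) = 2*(-1/429) = -2/429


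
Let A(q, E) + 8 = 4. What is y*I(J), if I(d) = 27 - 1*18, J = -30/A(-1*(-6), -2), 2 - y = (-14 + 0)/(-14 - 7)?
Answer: 12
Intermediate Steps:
A(q, E) = -4 (A(q, E) = -8 + 4 = -4)
y = 4/3 (y = 2 - (-14 + 0)/(-14 - 7) = 2 - (-14)/(-21) = 2 - (-14)*(-1)/21 = 2 - 1*⅔ = 2 - ⅔ = 4/3 ≈ 1.3333)
J = 15/2 (J = -30/(-4) = -30*(-¼) = 15/2 ≈ 7.5000)
I(d) = 9 (I(d) = 27 - 18 = 9)
y*I(J) = (4/3)*9 = 12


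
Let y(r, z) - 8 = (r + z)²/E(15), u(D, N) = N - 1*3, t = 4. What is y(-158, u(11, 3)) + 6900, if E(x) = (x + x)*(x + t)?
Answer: 1981262/285 ≈ 6951.8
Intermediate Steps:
u(D, N) = -3 + N (u(D, N) = N - 3 = -3 + N)
E(x) = 2*x*(4 + x) (E(x) = (x + x)*(x + 4) = (2*x)*(4 + x) = 2*x*(4 + x))
y(r, z) = 8 + (r + z)²/570 (y(r, z) = 8 + (r + z)²/((2*15*(4 + 15))) = 8 + (r + z)²/((2*15*19)) = 8 + (r + z)²/570)
y(-158, u(11, 3)) + 6900 = (8 + (-158 + (-3 + 3))²/570) + 6900 = (8 + (-158 + 0)²/570) + 6900 = (8 + (1/570)*(-158)²) + 6900 = (8 + (1/570)*24964) + 6900 = (8 + 12482/285) + 6900 = 14762/285 + 6900 = 1981262/285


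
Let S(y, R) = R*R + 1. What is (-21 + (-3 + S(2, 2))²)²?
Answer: 289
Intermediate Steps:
S(y, R) = 1 + R² (S(y, R) = R² + 1 = 1 + R²)
(-21 + (-3 + S(2, 2))²)² = (-21 + (-3 + (1 + 2²))²)² = (-21 + (-3 + (1 + 4))²)² = (-21 + (-3 + 5)²)² = (-21 + 2²)² = (-21 + 4)² = (-17)² = 289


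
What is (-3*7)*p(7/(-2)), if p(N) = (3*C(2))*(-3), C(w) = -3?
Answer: -567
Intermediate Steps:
p(N) = 27 (p(N) = (3*(-3))*(-3) = -9*(-3) = 27)
(-3*7)*p(7/(-2)) = -3*7*27 = -21*27 = -567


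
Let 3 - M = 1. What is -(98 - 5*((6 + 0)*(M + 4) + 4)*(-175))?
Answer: -35098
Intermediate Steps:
M = 2 (M = 3 - 1*1 = 3 - 1 = 2)
-(98 - 5*((6 + 0)*(M + 4) + 4)*(-175)) = -(98 - 5*((6 + 0)*(2 + 4) + 4)*(-175)) = -(98 - 5*(6*6 + 4)*(-175)) = -(98 - 5*(36 + 4)*(-175)) = -(98 - 5*40*(-175)) = -(98 - 200*(-175)) = -(98 + 35000) = -1*35098 = -35098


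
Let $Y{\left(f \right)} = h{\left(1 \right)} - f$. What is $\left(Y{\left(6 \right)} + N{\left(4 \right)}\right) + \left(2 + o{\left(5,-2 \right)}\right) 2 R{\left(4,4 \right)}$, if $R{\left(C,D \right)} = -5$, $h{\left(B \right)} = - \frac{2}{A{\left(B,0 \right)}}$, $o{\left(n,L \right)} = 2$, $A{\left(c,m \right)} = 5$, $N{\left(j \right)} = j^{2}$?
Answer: $- \frac{152}{5} \approx -30.4$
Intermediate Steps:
$h{\left(B \right)} = - \frac{2}{5}$
$Y{\left(f \right)} = - \frac{2}{5} - f$
$\left(Y{\left(6 \right)} + N{\left(4 \right)}\right) + \left(2 + o{\left(5,-2 \right)}\right) 2 R{\left(4,4 \right)} = \left(\left(- \frac{2}{5} - 6\right) + 4^{2}\right) + \left(2 + 2\right) 2 \left(-5\right) = \left(\left(- \frac{2}{5} - 6\right) + 16\right) + 4 \cdot 2 \left(-5\right) = \left(- \frac{32}{5} + 16\right) + 8 \left(-5\right) = \frac{48}{5} - 40 = - \frac{152}{5}$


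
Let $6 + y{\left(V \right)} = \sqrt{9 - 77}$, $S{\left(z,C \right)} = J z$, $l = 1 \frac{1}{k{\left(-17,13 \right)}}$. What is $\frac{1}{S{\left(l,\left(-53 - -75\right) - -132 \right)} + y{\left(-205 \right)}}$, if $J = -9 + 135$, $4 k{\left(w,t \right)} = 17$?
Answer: $\frac{3417}{90628} - \frac{289 i \sqrt{17}}{90628} \approx 0.037704 - 0.013148 i$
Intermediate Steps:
$k{\left(w,t \right)} = \frac{17}{4}$ ($k{\left(w,t \right)} = \frac{1}{4} \cdot 17 = \frac{17}{4}$)
$J = 126$
$l = \frac{4}{17}$ ($l = 1 \frac{1}{\frac{17}{4}} = 1 \cdot \frac{4}{17} = \frac{4}{17} \approx 0.23529$)
$S{\left(z,C \right)} = 126 z$
$y{\left(V \right)} = -6 + 2 i \sqrt{17}$ ($y{\left(V \right)} = -6 + \sqrt{9 - 77} = -6 + \sqrt{-68} = -6 + 2 i \sqrt{17}$)
$\frac{1}{S{\left(l,\left(-53 - -75\right) - -132 \right)} + y{\left(-205 \right)}} = \frac{1}{126 \cdot \frac{4}{17} - \left(6 - 2 i \sqrt{17}\right)} = \frac{1}{\frac{504}{17} - \left(6 - 2 i \sqrt{17}\right)} = \frac{1}{\frac{402}{17} + 2 i \sqrt{17}}$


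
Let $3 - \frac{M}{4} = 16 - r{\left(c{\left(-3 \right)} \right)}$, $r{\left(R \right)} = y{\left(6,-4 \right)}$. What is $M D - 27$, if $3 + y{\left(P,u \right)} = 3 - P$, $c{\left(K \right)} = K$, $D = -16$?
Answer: $1189$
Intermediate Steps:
$y{\left(P,u \right)} = - P$ ($y{\left(P,u \right)} = -3 - \left(-3 + P\right) = - P$)
$r{\left(R \right)} = -6$ ($r{\left(R \right)} = \left(-1\right) 6 = -6$)
$M = -76$ ($M = 12 - 4 \left(16 - -6\right) = 12 - 4 \left(16 + 6\right) = 12 - 88 = -76$)
$M D - 27 = \left(-76\right) \left(-16\right) - 27 = 1216 - 27 = 1189$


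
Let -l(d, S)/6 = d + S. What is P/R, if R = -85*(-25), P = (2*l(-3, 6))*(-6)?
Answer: 216/2125 ≈ 0.10165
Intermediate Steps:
l(d, S) = -6*S - 6*d (l(d, S) = -6*(d + S) = -6*(S + d) = -6*S - 6*d)
P = 216 (P = (2*(-6*6 - 6*(-3)))*(-6) = (2*(-36 + 18))*(-6) = (2*(-18))*(-6) = -36*(-6) = 216)
R = 2125
P/R = 216/2125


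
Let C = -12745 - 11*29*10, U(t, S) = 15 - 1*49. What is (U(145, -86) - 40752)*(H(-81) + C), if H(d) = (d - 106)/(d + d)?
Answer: 52640104219/81 ≈ 6.4988e+8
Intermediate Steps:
U(t, S) = -34 (U(t, S) = 15 - 49 = -34)
H(d) = (-106 + d)/(2*d) (H(d) = (-106 + d)/((2*d)) = (-106 + d)*(1/(2*d)) = (-106 + d)/(2*d))
C = -15935 (C = -12745 - 319*10 = -12745 - 3190 = -15935)
(U(145, -86) - 40752)*(H(-81) + C) = (-34 - 40752)*((½)*(-106 - 81)/(-81) - 15935) = -40786*((½)*(-1/81)*(-187) - 15935) = -40786*(187/162 - 15935) = -40786*(-2581283/162) = 52640104219/81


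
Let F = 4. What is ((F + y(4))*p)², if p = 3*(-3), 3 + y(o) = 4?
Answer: 2025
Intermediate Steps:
y(o) = 1 (y(o) = -3 + 4 = 1)
p = -9
((F + y(4))*p)² = ((4 + 1)*(-9))² = (5*(-9))² = (-45)² = 2025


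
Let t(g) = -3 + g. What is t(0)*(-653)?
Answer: 1959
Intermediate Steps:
t(0)*(-653) = (-3 + 0)*(-653) = -3*(-653) = 1959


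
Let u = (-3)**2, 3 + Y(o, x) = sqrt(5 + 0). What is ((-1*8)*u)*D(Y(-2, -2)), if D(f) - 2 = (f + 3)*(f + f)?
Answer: -864 + 432*sqrt(5) ≈ 101.98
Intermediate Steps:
Y(o, x) = -3 + sqrt(5) (Y(o, x) = -3 + sqrt(5 + 0) = -3 + sqrt(5))
u = 9
D(f) = 2 + 2*f*(3 + f) (D(f) = 2 + (f + 3)*(f + f) = 2 + (3 + f)*(2*f) = 2 + 2*f*(3 + f))
((-1*8)*u)*D(Y(-2, -2)) = (-1*8*9)*(2 + 2*(-3 + sqrt(5))**2 + 6*(-3 + sqrt(5))) = (-8*9)*(2 + 2*(-3 + sqrt(5))**2 + (-18 + 6*sqrt(5))) = -72*(-16 + 2*(-3 + sqrt(5))**2 + 6*sqrt(5)) = 1152 - 432*sqrt(5) - 144*(-3 + sqrt(5))**2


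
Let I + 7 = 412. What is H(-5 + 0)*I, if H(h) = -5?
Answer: -2025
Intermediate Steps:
I = 405 (I = -7 + 412 = 405)
H(-5 + 0)*I = -5*405 = -2025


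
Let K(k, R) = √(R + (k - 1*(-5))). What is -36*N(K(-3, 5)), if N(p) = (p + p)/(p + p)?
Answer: -36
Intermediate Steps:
K(k, R) = √(5 + R + k) (K(k, R) = √(R + (k + 5)) = √(R + (5 + k)) = √(5 + R + k))
N(p) = 1 (N(p) = (2*p)/((2*p)) = (2*p)*(1/(2*p)) = 1)
-36*N(K(-3, 5)) = -36*1 = -36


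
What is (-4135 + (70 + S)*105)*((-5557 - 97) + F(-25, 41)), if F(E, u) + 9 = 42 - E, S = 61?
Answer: -53833520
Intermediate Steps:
F(E, u) = 33 - E (F(E, u) = -9 + (42 - E) = 33 - E)
(-4135 + (70 + S)*105)*((-5557 - 97) + F(-25, 41)) = (-4135 + (70 + 61)*105)*((-5557 - 97) + (33 - 1*(-25))) = (-4135 + 131*105)*(-5654 + (33 + 25)) = (-4135 + 13755)*(-5654 + 58) = 9620*(-5596) = -53833520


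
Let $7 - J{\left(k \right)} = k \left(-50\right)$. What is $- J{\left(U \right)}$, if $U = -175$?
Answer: $8743$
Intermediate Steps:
$J{\left(k \right)} = 7 + 50 k$ ($J{\left(k \right)} = 7 - k \left(-50\right) = 7 - - 50 k = 7 + 50 k$)
$- J{\left(U \right)} = - (7 + 50 \left(-175\right)) = - (7 - 8750) = \left(-1\right) \left(-8743\right) = 8743$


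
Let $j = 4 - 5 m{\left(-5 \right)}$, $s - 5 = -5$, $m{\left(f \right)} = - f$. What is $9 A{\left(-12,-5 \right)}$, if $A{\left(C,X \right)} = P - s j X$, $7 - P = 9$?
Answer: $-18$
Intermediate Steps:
$P = -2$ ($P = 7 - 9 = -2$)
$s = 0$ ($s = 5 - 5 = 0$)
$j = -21$ ($j = 4 - 5 \left(\left(-1\right) \left(-5\right)\right) = 4 - 25 = -21$)
$A{\left(C,X \right)} = -2$ ($A{\left(C,X \right)} = -2 - 0 \left(-21\right) X = -2 - 0 X = -2 - 0 = -2 + 0 = -2$)
$9 A{\left(-12,-5 \right)} = 9 \left(-2\right) = -18$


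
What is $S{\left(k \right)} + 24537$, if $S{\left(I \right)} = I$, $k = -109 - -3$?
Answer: $24431$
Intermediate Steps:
$k = -106$ ($k = -109 + 3 = -106$)
$S{\left(k \right)} + 24537 = -106 + 24537 = 24431$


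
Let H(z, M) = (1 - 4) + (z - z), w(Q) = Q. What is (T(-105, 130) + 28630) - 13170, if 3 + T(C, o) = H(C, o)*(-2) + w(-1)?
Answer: 15462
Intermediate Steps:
H(z, M) = -3 (H(z, M) = -3 + 0 = -3)
T(C, o) = 2 (T(C, o) = -3 + (-3*(-2) - 1) = -3 + (6 - 1) = -3 + 5 = 2)
(T(-105, 130) + 28630) - 13170 = (2 + 28630) - 13170 = 28632 - 13170 = 15462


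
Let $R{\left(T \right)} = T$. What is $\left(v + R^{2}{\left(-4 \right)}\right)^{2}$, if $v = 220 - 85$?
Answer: $22801$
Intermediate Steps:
$v = 135$
$\left(v + R^{2}{\left(-4 \right)}\right)^{2} = \left(135 + \left(-4\right)^{2}\right)^{2} = \left(135 + 16\right)^{2} = 151^{2} = 22801$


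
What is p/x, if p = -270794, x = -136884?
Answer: 135397/68442 ≈ 1.9783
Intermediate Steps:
p/x = -270794/(-136884) = -270794*(-1/136884) = 135397/68442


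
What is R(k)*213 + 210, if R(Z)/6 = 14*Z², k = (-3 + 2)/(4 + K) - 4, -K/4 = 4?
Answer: 1098713/4 ≈ 2.7468e+5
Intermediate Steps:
K = -16 (K = -4*4 = -16)
k = -47/12 (k = (-3 + 2)/(4 - 16) - 4 = -1/(-12) - 4 = -1*(-1/12) - 4 = 1/12 - 4 = -47/12 ≈ -3.9167)
R(Z) = 84*Z² (R(Z) = 6*(14*Z²) = 84*Z²)
R(k)*213 + 210 = (84*(-47/12)²)*213 + 210 = (84*(2209/144))*213 + 210 = (15463/12)*213 + 210 = 1097873/4 + 210 = 1098713/4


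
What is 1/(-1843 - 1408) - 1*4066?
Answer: -13218567/3251 ≈ -4066.0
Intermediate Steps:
1/(-1843 - 1408) - 1*4066 = 1/(-3251) - 4066 = -1/3251 - 4066 = -13218567/3251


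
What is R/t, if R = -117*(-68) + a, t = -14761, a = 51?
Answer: -8007/14761 ≈ -0.54244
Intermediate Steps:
R = 8007 (R = -117*(-68) + 51 = 7956 + 51 = 8007)
R/t = 8007/(-14761) = 8007*(-1/14761) = -8007/14761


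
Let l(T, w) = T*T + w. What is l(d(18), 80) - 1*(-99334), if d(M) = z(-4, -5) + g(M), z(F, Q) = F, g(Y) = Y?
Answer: 99610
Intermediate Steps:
d(M) = -4 + M
l(T, w) = w + T² (l(T, w) = T² + w = w + T²)
l(d(18), 80) - 1*(-99334) = (80 + (-4 + 18)²) - 1*(-99334) = (80 + 14²) + 99334 = (80 + 196) + 99334 = 276 + 99334 = 99610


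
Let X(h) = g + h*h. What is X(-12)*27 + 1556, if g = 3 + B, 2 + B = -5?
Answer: 5336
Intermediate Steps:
B = -7 (B = -2 - 5 = -7)
g = -4 (g = 3 - 7 = -4)
X(h) = -4 + h² (X(h) = -4 + h*h = -4 + h²)
X(-12)*27 + 1556 = (-4 + (-12)²)*27 + 1556 = (-4 + 144)*27 + 1556 = 140*27 + 1556 = 3780 + 1556 = 5336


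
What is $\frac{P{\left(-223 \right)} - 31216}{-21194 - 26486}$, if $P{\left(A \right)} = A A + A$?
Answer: $- \frac{1829}{4768} \approx -0.3836$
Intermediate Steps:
$P{\left(A \right)} = A + A^{2}$ ($P{\left(A \right)} = A^{2} + A = A + A^{2}$)
$\frac{P{\left(-223 \right)} - 31216}{-21194 - 26486} = \frac{- 223 \left(1 - 223\right) - 31216}{-21194 - 26486} = \frac{\left(-223\right) \left(-222\right) - 31216}{-47680} = \left(49506 - 31216\right) \left(- \frac{1}{47680}\right) = 18290 \left(- \frac{1}{47680}\right) = - \frac{1829}{4768}$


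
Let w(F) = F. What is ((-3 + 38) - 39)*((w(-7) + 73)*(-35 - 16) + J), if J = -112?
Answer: 13912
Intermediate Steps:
((-3 + 38) - 39)*((w(-7) + 73)*(-35 - 16) + J) = ((-3 + 38) - 39)*((-7 + 73)*(-35 - 16) - 112) = (35 - 39)*(66*(-51) - 112) = -4*(-3366 - 112) = -4*(-3478) = 13912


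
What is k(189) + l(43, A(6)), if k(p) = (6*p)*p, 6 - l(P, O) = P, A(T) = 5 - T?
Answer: 214289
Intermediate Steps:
l(P, O) = 6 - P
k(p) = 6*p²
k(189) + l(43, A(6)) = 6*189² + (6 - 1*43) = 6*35721 + (6 - 43) = 214326 - 37 = 214289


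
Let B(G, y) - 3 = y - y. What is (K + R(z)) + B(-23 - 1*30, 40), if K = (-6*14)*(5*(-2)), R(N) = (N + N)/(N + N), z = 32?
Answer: 844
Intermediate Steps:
B(G, y) = 3 (B(G, y) = 3 + (y - y) = 3 + 0 = 3)
R(N) = 1 (R(N) = (2*N)/((2*N)) = (2*N)*(1/(2*N)) = 1)
K = 840 (K = -84*(-10) = 840)
(K + R(z)) + B(-23 - 1*30, 40) = (840 + 1) + 3 = 841 + 3 = 844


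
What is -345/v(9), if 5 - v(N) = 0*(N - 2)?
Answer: -69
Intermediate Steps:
v(N) = 5 (v(N) = 5 - 0*(N - 2) = 5 - 0*(-2 + N) = 5 - 1*0 = 5 + 0 = 5)
-345/v(9) = -345/5 = -345*⅕ = -69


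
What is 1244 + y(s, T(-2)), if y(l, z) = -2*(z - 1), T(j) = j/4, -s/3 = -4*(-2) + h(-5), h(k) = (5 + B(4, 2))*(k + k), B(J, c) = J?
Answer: 1247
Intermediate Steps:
h(k) = 18*k (h(k) = (5 + 4)*(k + k) = 9*(2*k) = 18*k)
s = 246 (s = -3*(-4*(-2) + 18*(-5)) = -3*(8 - 90) = -3*(-82) = 246)
T(j) = j/4 (T(j) = j*(¼) = j/4)
y(l, z) = 2 - 2*z (y(l, z) = -2*(-1 + z) = 2 - 2*z)
1244 + y(s, T(-2)) = 1244 + (2 - (-2)/2) = 1244 + (2 - 2*(-½)) = 1244 + (2 + 1) = 1244 + 3 = 1247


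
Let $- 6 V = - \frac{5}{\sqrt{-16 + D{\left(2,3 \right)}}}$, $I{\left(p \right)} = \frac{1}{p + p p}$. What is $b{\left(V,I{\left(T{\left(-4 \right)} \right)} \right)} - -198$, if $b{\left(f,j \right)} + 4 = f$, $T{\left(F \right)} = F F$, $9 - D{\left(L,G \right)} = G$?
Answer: $194 - \frac{i \sqrt{10}}{12} \approx 194.0 - 0.26352 i$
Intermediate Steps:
$D{\left(L,G \right)} = 9 - G$
$T{\left(F \right)} = F^{2}$
$I{\left(p \right)} = \frac{1}{p + p^{2}}$
$V = - \frac{i \sqrt{10}}{12}$ ($V = - \frac{\left(-5\right) \frac{1}{\sqrt{-16 + \left(9 - 3\right)}}}{6} = - \frac{\left(-5\right) \frac{1}{\sqrt{-16 + 6}}}{6} = - \frac{\left(-5\right) \frac{1}{\sqrt{-10}}}{6} = - \frac{\left(-5\right) \frac{1}{i \sqrt{10}}}{6} = - \frac{\left(-5\right) \left(- \frac{i \sqrt{10}}{10}\right)}{6} = - \frac{\frac{1}{2} i \sqrt{10}}{6} = - \frac{i \sqrt{10}}{12} \approx - 0.26352 i$)
$b{\left(f,j \right)} = -4 + f$
$b{\left(V,I{\left(T{\left(-4 \right)} \right)} \right)} - -198 = \left(-4 - \frac{i \sqrt{10}}{12}\right) - -198 = \left(-4 - \frac{i \sqrt{10}}{12}\right) + 198 = 194 - \frac{i \sqrt{10}}{12}$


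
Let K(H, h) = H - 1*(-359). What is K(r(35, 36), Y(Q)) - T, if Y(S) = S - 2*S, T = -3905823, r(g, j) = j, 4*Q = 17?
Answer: 3906218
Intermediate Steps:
Q = 17/4 (Q = (¼)*17 = 17/4 ≈ 4.2500)
Y(S) = -S
K(H, h) = 359 + H (K(H, h) = H + 359 = 359 + H)
K(r(35, 36), Y(Q)) - T = (359 + 36) - 1*(-3905823) = 395 + 3905823 = 3906218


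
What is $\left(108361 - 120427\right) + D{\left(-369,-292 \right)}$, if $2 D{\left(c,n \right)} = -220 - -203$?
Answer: $- \frac{24149}{2} \approx -12075.0$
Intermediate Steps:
$D{\left(c,n \right)} = - \frac{17}{2}$ ($D{\left(c,n \right)} = \frac{-220 - -203}{2} = \frac{-220 + 203}{2} = \frac{1}{2} \left(-17\right) = - \frac{17}{2}$)
$\left(108361 - 120427\right) + D{\left(-369,-292 \right)} = \left(108361 - 120427\right) - \frac{17}{2} = -12066 - \frac{17}{2} = - \frac{24149}{2}$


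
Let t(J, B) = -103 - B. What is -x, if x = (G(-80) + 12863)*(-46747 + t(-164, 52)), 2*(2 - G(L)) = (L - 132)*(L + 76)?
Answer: 583507782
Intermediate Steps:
G(L) = 2 - (-132 + L)*(76 + L)/2 (G(L) = 2 - (L - 132)*(L + 76)/2 = 2 - (-132 + L)*(76 + L)/2)
x = -583507782 (x = ((5018 + 28*(-80) - ½*(-80)²) + 12863)*(-46747 + (-103 - 1*52)) = ((5018 - 2240 - ½*6400) + 12863)*(-46747 + (-103 - 52)) = ((5018 - 2240 - 3200) + 12863)*(-46747 - 155) = (-422 + 12863)*(-46902) = 12441*(-46902) = -583507782)
-x = -1*(-583507782) = 583507782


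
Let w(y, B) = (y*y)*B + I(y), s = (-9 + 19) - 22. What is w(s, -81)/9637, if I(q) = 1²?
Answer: -11663/9637 ≈ -1.2102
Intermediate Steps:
I(q) = 1
s = -12 (s = 10 - 22 = -12)
w(y, B) = 1 + B*y² (w(y, B) = (y*y)*B + 1 = y²*B + 1 = B*y² + 1 = 1 + B*y²)
w(s, -81)/9637 = (1 - 81*(-12)²)/9637 = (1 - 81*144)*(1/9637) = (1 - 11664)*(1/9637) = -11663*1/9637 = -11663/9637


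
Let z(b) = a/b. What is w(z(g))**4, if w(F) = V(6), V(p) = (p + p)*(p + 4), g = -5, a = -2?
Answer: 207360000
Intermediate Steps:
z(b) = -2/b
V(p) = 2*p*(4 + p) (V(p) = (2*p)*(4 + p) = 2*p*(4 + p))
w(F) = 120 (w(F) = 2*6*(4 + 6) = 2*6*10 = 120)
w(z(g))**4 = 120**4 = 207360000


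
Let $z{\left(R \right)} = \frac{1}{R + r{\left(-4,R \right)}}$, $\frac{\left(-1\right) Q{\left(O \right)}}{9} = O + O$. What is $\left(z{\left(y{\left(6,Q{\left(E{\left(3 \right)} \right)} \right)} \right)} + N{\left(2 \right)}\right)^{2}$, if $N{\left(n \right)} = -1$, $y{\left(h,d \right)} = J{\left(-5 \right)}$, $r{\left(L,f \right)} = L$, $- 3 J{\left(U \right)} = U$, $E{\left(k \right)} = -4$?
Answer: $\frac{100}{49} \approx 2.0408$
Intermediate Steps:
$J{\left(U \right)} = - \frac{U}{3}$
$Q{\left(O \right)} = - 18 O$ ($Q{\left(O \right)} = - 9 \left(O + O\right) = - 9 \cdot 2 O = - 18 O$)
$y{\left(h,d \right)} = \frac{5}{3}$ ($y{\left(h,d \right)} = \left(- \frac{1}{3}\right) \left(-5\right) = \frac{5}{3}$)
$z{\left(R \right)} = \frac{1}{-4 + R}$ ($z{\left(R \right)} = \frac{1}{R - 4} = \frac{1}{-4 + R}$)
$\left(z{\left(y{\left(6,Q{\left(E{\left(3 \right)} \right)} \right)} \right)} + N{\left(2 \right)}\right)^{2} = \left(\frac{1}{-4 + \frac{5}{3}} - 1\right)^{2} = \left(\frac{1}{- \frac{7}{3}} - 1\right)^{2} = \left(- \frac{3}{7} - 1\right)^{2} = \left(- \frac{10}{7}\right)^{2} = \frac{100}{49}$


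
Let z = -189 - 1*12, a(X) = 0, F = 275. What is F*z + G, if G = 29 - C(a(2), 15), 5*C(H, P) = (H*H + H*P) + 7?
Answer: -276237/5 ≈ -55247.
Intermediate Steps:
z = -201 (z = -189 - 12 = -201)
C(H, P) = 7/5 + H²/5 + H*P/5 (C(H, P) = ((H*H + H*P) + 7)/5 = ((H² + H*P) + 7)/5 = (7 + H² + H*P)/5 = 7/5 + H²/5 + H*P/5)
G = 138/5 (G = 29 - (7/5 + (⅕)*0² + (⅕)*0*15) = 29 - (7/5 + (⅕)*0 + 0) = 29 - (7/5 + 0 + 0) = 29 - 1*7/5 = 29 - 7/5 = 138/5 ≈ 27.600)
F*z + G = 275*(-201) + 138/5 = -55275 + 138/5 = -276237/5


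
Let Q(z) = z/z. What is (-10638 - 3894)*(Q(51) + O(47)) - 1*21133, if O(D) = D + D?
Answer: -1401673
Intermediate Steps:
O(D) = 2*D
Q(z) = 1
(-10638 - 3894)*(Q(51) + O(47)) - 1*21133 = (-10638 - 3894)*(1 + 2*47) - 1*21133 = -14532*(1 + 94) - 21133 = -14532*95 - 21133 = -1380540 - 21133 = -1401673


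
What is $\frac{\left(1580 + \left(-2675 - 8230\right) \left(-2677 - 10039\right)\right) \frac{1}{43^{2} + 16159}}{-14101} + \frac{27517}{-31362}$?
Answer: $- \frac{1417046098057}{995472250062} \approx -1.4235$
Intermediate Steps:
$\frac{\left(1580 + \left(-2675 - 8230\right) \left(-2677 - 10039\right)\right) \frac{1}{43^{2} + 16159}}{-14101} + \frac{27517}{-31362} = \frac{1580 - -138667980}{1849 + 16159} \left(- \frac{1}{14101}\right) + 27517 \left(- \frac{1}{31362}\right) = \frac{1580 + 138667980}{18008} \left(- \frac{1}{14101}\right) - \frac{27517}{31362} = 138669560 \cdot \frac{1}{18008} \left(- \frac{1}{14101}\right) - \frac{27517}{31362} = \frac{17333695}{2251} \left(- \frac{1}{14101}\right) - \frac{27517}{31362} = - \frac{17333695}{31741351} - \frac{27517}{31362} = - \frac{1417046098057}{995472250062}$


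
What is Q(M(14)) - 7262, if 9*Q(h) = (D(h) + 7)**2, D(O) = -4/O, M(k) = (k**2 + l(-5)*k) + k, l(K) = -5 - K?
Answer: -720034661/99225 ≈ -7256.6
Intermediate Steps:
M(k) = k + k**2 (M(k) = (k**2 + (-5 - 1*(-5))*k) + k = (k**2 + (-5 + 5)*k) + k = (k**2 + 0*k) + k = (k**2 + 0) + k = k**2 + k = k + k**2)
Q(h) = (7 - 4/h)**2/9 (Q(h) = (-4/h + 7)**2/9 = (7 - 4/h)**2/9)
Q(M(14)) - 7262 = (-4 + 7*(14*(1 + 14)))**2/(9*(14*(1 + 14))**2) - 7262 = (-4 + 7*(14*15))**2/(9*(14*15)**2) - 7262 = (1/9)*(-4 + 7*210)**2/210**2 - 7262 = (1/9)*(1/44100)*(-4 + 1470)**2 - 7262 = (1/9)*(1/44100)*1466**2 - 7262 = (1/9)*(1/44100)*2149156 - 7262 = 537289/99225 - 7262 = -720034661/99225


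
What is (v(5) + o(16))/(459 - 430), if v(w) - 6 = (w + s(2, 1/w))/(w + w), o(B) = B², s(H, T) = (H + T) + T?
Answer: 453/50 ≈ 9.0600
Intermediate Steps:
s(H, T) = H + 2*T
v(w) = 6 + (2 + w + 2/w)/(2*w) (v(w) = 6 + (w + (2 + 2/w))/(w + w) = 6 + (2 + w + 2/w)/((2*w)) = 6 + (2 + w + 2/w)*(1/(2*w)) = 6 + (2 + w + 2/w)/(2*w))
(v(5) + o(16))/(459 - 430) = ((13/2 + 1/5 + 5⁻²) + 16²)/(459 - 430) = ((13/2 + ⅕ + 1/25) + 256)/29 = (337/50 + 256)*(1/29) = (13137/50)*(1/29) = 453/50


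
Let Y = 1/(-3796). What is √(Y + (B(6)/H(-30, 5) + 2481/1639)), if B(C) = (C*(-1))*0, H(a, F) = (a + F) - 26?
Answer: √14646118608407/3110822 ≈ 1.2302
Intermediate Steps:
H(a, F) = -26 + F + a (H(a, F) = (F + a) - 26 = -26 + F + a)
B(C) = 0 (B(C) = -C*0 = 0)
Y = -1/3796 ≈ -0.00026344
√(Y + (B(6)/H(-30, 5) + 2481/1639)) = √(-1/3796 + (0/(-26 + 5 - 30) + 2481/1639)) = √(-1/3796 + (0/(-51) + 2481*(1/1639))) = √(-1/3796 + (0*(-1/51) + 2481/1639)) = √(-1/3796 + (0 + 2481/1639)) = √(-1/3796 + 2481/1639) = √(9416237/6221644) = √14646118608407/3110822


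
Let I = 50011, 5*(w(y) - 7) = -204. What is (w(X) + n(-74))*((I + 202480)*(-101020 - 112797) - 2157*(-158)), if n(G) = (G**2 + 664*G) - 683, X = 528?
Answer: 11978746632530444/5 ≈ 2.3957e+15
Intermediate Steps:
w(y) = -169/5 (w(y) = 7 + (1/5)*(-204) = 7 - 204/5 = -169/5)
n(G) = -683 + G**2 + 664*G
(w(X) + n(-74))*((I + 202480)*(-101020 - 112797) - 2157*(-158)) = (-169/5 + (-683 + (-74)**2 + 664*(-74)))*((50011 + 202480)*(-101020 - 112797) - 2157*(-158)) = (-169/5 + (-683 + 5476 - 49136))*(252491*(-213817) + 340806) = (-169/5 - 44343)*(-53986868147 + 340806) = -221884/5*(-53986527341) = 11978746632530444/5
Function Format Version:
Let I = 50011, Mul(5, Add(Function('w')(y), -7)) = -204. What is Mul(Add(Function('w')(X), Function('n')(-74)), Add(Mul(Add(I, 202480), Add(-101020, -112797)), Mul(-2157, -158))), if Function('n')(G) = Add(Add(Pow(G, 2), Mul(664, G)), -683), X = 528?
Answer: Rational(11978746632530444, 5) ≈ 2.3957e+15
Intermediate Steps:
Function('w')(y) = Rational(-169, 5) (Function('w')(y) = Add(7, Mul(Rational(1, 5), -204)) = Add(7, Rational(-204, 5)) = Rational(-169, 5))
Function('n')(G) = Add(-683, Pow(G, 2), Mul(664, G))
Mul(Add(Function('w')(X), Function('n')(-74)), Add(Mul(Add(I, 202480), Add(-101020, -112797)), Mul(-2157, -158))) = Mul(Add(Rational(-169, 5), Add(-683, Pow(-74, 2), Mul(664, -74))), Add(Mul(Add(50011, 202480), Add(-101020, -112797)), Mul(-2157, -158))) = Mul(Add(Rational(-169, 5), Add(-683, 5476, -49136)), Add(Mul(252491, -213817), 340806)) = Mul(Add(Rational(-169, 5), -44343), Add(-53986868147, 340806)) = Mul(Rational(-221884, 5), -53986527341) = Rational(11978746632530444, 5)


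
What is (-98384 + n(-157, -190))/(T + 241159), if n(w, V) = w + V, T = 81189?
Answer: -98731/322348 ≈ -0.30629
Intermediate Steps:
n(w, V) = V + w
(-98384 + n(-157, -190))/(T + 241159) = (-98384 + (-190 - 157))/(81189 + 241159) = (-98384 - 347)/322348 = -98731*1/322348 = -98731/322348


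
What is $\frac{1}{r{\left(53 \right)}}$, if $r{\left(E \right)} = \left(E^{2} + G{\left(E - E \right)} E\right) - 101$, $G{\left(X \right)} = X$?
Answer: $\frac{1}{2708} \approx 0.00036928$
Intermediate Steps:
$r{\left(E \right)} = -101 + E^{2}$ ($r{\left(E \right)} = \left(E^{2} + \left(E - E\right) E\right) - 101 = \left(E^{2} + 0 E\right) - 101 = \left(E^{2} + 0\right) - 101 = E^{2} - 101 = -101 + E^{2}$)
$\frac{1}{r{\left(53 \right)}} = \frac{1}{-101 + 53^{2}} = \frac{1}{-101 + 2809} = \frac{1}{2708}$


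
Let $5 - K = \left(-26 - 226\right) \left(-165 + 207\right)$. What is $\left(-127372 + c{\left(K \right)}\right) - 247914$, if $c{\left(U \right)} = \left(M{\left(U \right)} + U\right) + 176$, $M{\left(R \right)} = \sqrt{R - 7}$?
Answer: $-364521 + \sqrt{10582} \approx -3.6442 \cdot 10^{5}$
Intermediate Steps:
$K = 10589$ ($K = 5 - \left(-26 - 226\right) \left(-165 + 207\right) = 5 - \left(-26 - 226\right) 42 = 5 - \left(-252\right) 42 = 5 - -10584 = 5 + 10584 = 10589$)
$M{\left(R \right)} = \sqrt{-7 + R}$
$c{\left(U \right)} = 176 + U + \sqrt{-7 + U}$ ($c{\left(U \right)} = \left(\sqrt{-7 + U} + U\right) + 176 = \left(U + \sqrt{-7 + U}\right) + 176 = 176 + U + \sqrt{-7 + U}$)
$\left(-127372 + c{\left(K \right)}\right) - 247914 = \left(-127372 + \left(176 + 10589 + \sqrt{-7 + 10589}\right)\right) - 247914 = \left(-127372 + \left(176 + 10589 + \sqrt{10582}\right)\right) - 247914 = \left(-127372 + \left(10765 + \sqrt{10582}\right)\right) - 247914 = \left(-116607 + \sqrt{10582}\right) - 247914 = -364521 + \sqrt{10582}$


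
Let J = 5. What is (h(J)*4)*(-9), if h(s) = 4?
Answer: -144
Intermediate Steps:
(h(J)*4)*(-9) = (4*4)*(-9) = 16*(-9) = -144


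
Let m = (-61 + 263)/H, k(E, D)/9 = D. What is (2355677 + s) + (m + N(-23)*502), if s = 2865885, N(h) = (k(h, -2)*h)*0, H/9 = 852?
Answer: 20019468809/3834 ≈ 5.2216e+6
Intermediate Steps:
H = 7668 (H = 9*852 = 7668)
k(E, D) = 9*D
N(h) = 0 (N(h) = ((9*(-2))*h)*0 = -18*h*0 = 0)
m = 101/3834 (m = (-61 + 263)/7668 = 202*(1/7668) = 101/3834 ≈ 0.026343)
(2355677 + s) + (m + N(-23)*502) = (2355677 + 2865885) + (101/3834 + 0*502) = 5221562 + (101/3834 + 0) = 5221562 + 101/3834 = 20019468809/3834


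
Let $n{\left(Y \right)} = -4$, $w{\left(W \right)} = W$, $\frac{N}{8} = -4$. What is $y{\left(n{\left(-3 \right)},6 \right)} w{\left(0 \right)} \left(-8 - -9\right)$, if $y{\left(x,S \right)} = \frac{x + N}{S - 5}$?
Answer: $0$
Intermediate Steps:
$N = -32$ ($N = 8 \left(-4\right) = -32$)
$y{\left(x,S \right)} = \frac{-32 + x}{-5 + S}$ ($y{\left(x,S \right)} = \frac{x - 32}{S - 5} = \frac{-32 + x}{-5 + S}$)
$y{\left(n{\left(-3 \right)},6 \right)} w{\left(0 \right)} \left(-8 - -9\right) = \frac{-32 - 4}{-5 + 6} \cdot 0 \left(-8 - -9\right) = 1^{-1} \left(-36\right) 0 \left(-8 + 9\right) = 1 \left(-36\right) 0 \cdot 1 = \left(-36\right) 0 \cdot 1 = 0 \cdot 1 = 0$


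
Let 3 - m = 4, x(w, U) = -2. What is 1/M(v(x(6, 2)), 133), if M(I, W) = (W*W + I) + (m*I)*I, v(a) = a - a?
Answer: 1/17689 ≈ 5.6532e-5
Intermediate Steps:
v(a) = 0
m = -1 (m = 3 - 1*4 = 3 - 4 = -1)
M(I, W) = I + W**2 - I**2 (M(I, W) = (W*W + I) + (-I)*I = (W**2 + I) - I**2 = (I + W**2) - I**2 = I + W**2 - I**2)
1/M(v(x(6, 2)), 133) = 1/(0 + 133**2 - 1*0**2) = 1/(0 + 17689 - 1*0) = 1/(0 + 17689 + 0) = 1/17689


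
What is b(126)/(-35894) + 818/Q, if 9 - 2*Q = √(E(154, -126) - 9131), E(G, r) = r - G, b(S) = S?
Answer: 21971136/14196077 + 409*I*√9411/2373 ≈ 1.5477 + 16.72*I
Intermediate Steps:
Q = 9/2 - I*√9411/2 (Q = 9/2 - √((-126 - 1*154) - 9131)/2 = 9/2 - √((-126 - 154) - 9131)/2 = 9/2 - √(-280 - 9131)/2 = 9/2 - I*√9411/2 ≈ 4.5 - 48.505*I)
b(126)/(-35894) + 818/Q = 126/(-35894) + 818/(9/2 - I*√9411/2) = 126*(-1/35894) + 818/(9/2 - I*√9411/2) = -63/17947 + 818/(9/2 - I*√9411/2)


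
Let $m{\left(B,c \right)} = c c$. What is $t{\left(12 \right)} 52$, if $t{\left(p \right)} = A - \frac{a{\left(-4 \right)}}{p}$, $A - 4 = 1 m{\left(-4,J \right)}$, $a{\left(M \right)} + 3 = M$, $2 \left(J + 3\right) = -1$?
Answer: $\frac{2626}{3} \approx 875.33$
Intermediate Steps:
$J = - \frac{7}{2}$ ($J = -3 + \frac{1}{2} \left(-1\right) = -3 - \frac{1}{2} = - \frac{7}{2} \approx -3.5$)
$a{\left(M \right)} = -3 + M$
$m{\left(B,c \right)} = c^{2}$
$A = \frac{65}{4}$ ($A = 4 + 1 \left(- \frac{7}{2}\right)^{2} = 4 + 1 \cdot \frac{49}{4} = 4 + \frac{49}{4} = \frac{65}{4} \approx 16.25$)
$t{\left(p \right)} = \frac{65}{4} + \frac{7}{p}$ ($t{\left(p \right)} = \frac{65}{4} - \frac{-3 - 4}{p} = \frac{65}{4} - - \frac{7}{p} = \frac{65}{4} + \frac{7}{p}$)
$t{\left(12 \right)} 52 = \left(\frac{65}{4} + \frac{7}{12}\right) 52 = \frac{101}{6} \cdot 52 = \frac{2626}{3}$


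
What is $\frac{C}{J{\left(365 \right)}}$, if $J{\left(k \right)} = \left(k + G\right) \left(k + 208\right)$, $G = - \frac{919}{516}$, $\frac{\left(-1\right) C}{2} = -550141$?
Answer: $\frac{189248504}{35797411} \approx 5.2867$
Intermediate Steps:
$C = 1100282$ ($C = \left(-2\right) \left(-550141\right) = 1100282$)
$G = - \frac{919}{516}$ ($G = \left(-919\right) \frac{1}{516} = - \frac{919}{516} \approx -1.781$)
$J{\left(k \right)} = \left(208 + k\right) \left(- \frac{919}{516} + k\right)$ ($J{\left(k \right)} = \left(k - \frac{919}{516}\right) \left(k + 208\right) = \left(- \frac{919}{516} + k\right) \left(208 + k\right) = \left(208 + k\right) \left(- \frac{919}{516} + k\right)$)
$\frac{C}{J{\left(365 \right)}} = \frac{1100282}{- \frac{47788}{129} + 365^{2} + \frac{106409}{516} \cdot 365} = \frac{1100282}{- \frac{47788}{129} + 133225 + \frac{38839285}{516}} = \frac{1100282}{\frac{35797411}{172}} = 1100282 \cdot \frac{172}{35797411} = \frac{189248504}{35797411}$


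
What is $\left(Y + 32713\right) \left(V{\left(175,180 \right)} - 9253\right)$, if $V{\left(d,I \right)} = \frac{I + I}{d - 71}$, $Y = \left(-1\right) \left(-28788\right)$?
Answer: $- \frac{7395126244}{13} \approx -5.6886 \cdot 10^{8}$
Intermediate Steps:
$Y = 28788$
$V{\left(d,I \right)} = \frac{2 I}{-71 + d}$
$\left(Y + 32713\right) \left(V{\left(175,180 \right)} - 9253\right) = \left(28788 + 32713\right) \left(2 \cdot 180 \frac{1}{-71 + 175} - 9253\right) = 61501 \left(2 \cdot 180 \cdot \frac{1}{104} - 9253\right) = 61501 \left(\frac{45}{13} - 9253\right) = 61501 \left(- \frac{120244}{13}\right) = - \frac{7395126244}{13}$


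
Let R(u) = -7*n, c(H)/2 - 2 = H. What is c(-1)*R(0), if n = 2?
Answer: -28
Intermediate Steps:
c(H) = 4 + 2*H
R(u) = -14 (R(u) = -7*2 = -14)
c(-1)*R(0) = (4 + 2*(-1))*(-14) = (4 - 2)*(-14) = 2*(-14) = -28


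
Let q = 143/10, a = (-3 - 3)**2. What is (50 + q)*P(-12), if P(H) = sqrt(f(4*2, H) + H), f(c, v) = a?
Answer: 643*sqrt(6)/5 ≈ 315.00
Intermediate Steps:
a = 36 (a = (-6)**2 = 36)
f(c, v) = 36
q = 143/10 (q = 143*(1/10) = 143/10 ≈ 14.300)
P(H) = sqrt(36 + H)
(50 + q)*P(-12) = (50 + 143/10)*sqrt(36 - 12) = 643*sqrt(24)/10 = 643*(2*sqrt(6))/10 = 643*sqrt(6)/5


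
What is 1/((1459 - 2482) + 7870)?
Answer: 1/6847 ≈ 0.00014605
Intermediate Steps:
1/((1459 - 2482) + 7870) = 1/(-1023 + 7870) = 1/6847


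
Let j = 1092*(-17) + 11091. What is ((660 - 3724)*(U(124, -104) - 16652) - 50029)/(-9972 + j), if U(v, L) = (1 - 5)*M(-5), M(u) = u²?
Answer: -51278099/17445 ≈ -2939.4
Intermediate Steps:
U(v, L) = -100 (U(v, L) = (1 - 5)*(-5)² = -4*25 = -100)
j = -7473 (j = -18564 + 11091 = -7473)
((660 - 3724)*(U(124, -104) - 16652) - 50029)/(-9972 + j) = ((660 - 3724)*(-100 - 16652) - 50029)/(-9972 - 7473) = (-3064*(-16752) - 50029)/(-17445) = (51328128 - 50029)*(-1/17445) = 51278099*(-1/17445) = -51278099/17445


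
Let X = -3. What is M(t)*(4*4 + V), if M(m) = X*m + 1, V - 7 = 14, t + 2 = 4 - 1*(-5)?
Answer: -740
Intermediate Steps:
t = 7 (t = -2 + (4 - 1*(-5)) = -2 + (4 + 5) = -2 + 9 = 7)
V = 21 (V = 7 + 14 = 21)
M(m) = 1 - 3*m (M(m) = -3*m + 1 = 1 - 3*m)
M(t)*(4*4 + V) = (1 - 3*7)*(4*4 + 21) = (1 - 21)*(16 + 21) = -20*37 = -740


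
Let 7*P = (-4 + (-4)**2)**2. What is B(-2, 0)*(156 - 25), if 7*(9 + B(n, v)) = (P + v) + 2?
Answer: -37073/49 ≈ -756.59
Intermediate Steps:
P = 144/7 (P = (-4 + (-4)**2)**2/7 = (-4 + 16)**2/7 = (1/7)*12**2 = (1/7)*144 = 144/7 ≈ 20.571)
B(n, v) = -283/49 + v/7 (B(n, v) = -9 + ((144/7 + v) + 2)/7 = -9 + (158/7 + v)/7 = -9 + (158/49 + v/7) = -283/49 + v/7)
B(-2, 0)*(156 - 25) = (-283/49 + (1/7)*0)*(156 - 25) = (-283/49 + 0)*131 = -283/49*131 = -37073/49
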